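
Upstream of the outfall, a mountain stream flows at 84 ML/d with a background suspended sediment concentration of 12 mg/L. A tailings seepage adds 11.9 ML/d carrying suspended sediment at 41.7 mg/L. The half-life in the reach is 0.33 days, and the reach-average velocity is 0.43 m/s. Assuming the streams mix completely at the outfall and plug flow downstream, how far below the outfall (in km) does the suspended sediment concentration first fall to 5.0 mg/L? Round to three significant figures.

Mixed concentration C = ΣQC/ΣQ = (84.00·12.00 + 11.90·41.70) / 95.90 = 1504/95.90 = 15.69 mg/L.
Half-life 0.33 d → k = ln 2 / 0.33 = 2.100 d⁻¹.
Set 15.69·exp(−k·t) = 5.0 → t = ln(15.69/5.0)/k = 47030 s = 13.06 h.
Distance = v·t = 0.43·47030 = 20220 m = 20.22 km.

20.2 km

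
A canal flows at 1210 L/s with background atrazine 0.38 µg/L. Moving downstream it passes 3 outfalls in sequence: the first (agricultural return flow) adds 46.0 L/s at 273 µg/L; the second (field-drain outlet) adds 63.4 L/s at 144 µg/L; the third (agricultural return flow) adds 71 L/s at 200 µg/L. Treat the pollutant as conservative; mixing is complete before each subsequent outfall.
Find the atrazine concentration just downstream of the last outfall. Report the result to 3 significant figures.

Below outfall 1: Q → 1256 L/s, C = (1210·0.3800 + 46.00·273.0)/1256 = 10.36 µg/L.
Below outfall 2: Q → 1319 L/s, C = (1256·10.36 + 63.40·144.0)/1319 = 16.79 µg/L.
Below outfall 3: Q → 1390 L/s, C = (1319·16.79 + 71.00·200.0)/1390 = 26.14 µg/L.

26.1 µg/L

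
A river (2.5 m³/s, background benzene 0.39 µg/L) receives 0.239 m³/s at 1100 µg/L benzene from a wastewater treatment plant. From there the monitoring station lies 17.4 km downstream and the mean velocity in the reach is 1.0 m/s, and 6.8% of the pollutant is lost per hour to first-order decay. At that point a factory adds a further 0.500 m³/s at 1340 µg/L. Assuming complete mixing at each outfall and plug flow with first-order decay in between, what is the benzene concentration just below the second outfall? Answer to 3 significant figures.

265 µg/L

Mass balance: C = (2.500·0.3900 + 0.2390·1100) / 2.739 = 263.9/2.739 = 96.34 µg/L; combined flow 2.739 m³/s.
Travel time t = 17.4·1000 / 1.0 = 17400 s = 4.833 h.
6.8%/h lost → k = −ln(1 − 0.068) = 0.07042 h⁻¹.
Applying C = C₀e^(−kt): 96.34 × 0.7115 = 68.55 µg/L.
Second outfall: C = (2.739·68.55 + 0.5000·1340)/3.239 = 264.8 µg/L.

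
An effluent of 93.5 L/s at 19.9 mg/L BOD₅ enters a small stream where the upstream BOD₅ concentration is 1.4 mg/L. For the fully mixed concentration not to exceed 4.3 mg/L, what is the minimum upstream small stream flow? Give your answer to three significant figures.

503 L/s

Set C_mix = 4.3: (Q·1.400 + 93.50·19.90) / (Q + 93.50) = 4.3
→ Q = 93.50·(19.90 − 4.3)/(4.3 − 1.400) = 503.0 L/s.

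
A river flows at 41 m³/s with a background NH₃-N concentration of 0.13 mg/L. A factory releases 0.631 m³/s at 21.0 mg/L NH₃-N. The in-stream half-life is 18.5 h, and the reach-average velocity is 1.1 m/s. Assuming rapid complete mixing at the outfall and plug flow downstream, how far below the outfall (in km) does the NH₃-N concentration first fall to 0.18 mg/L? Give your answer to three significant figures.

Conservation of mass: C = (41.00·0.1300 + 0.6310·21.00) / 41.63 = 18.58/41.63 = 0.4463 mg/L.
Half-life 18.5 h → k = ln 2 / 18.5 = 0.03747 h⁻¹ = 0.8992 d⁻¹.
Set 0.4463·exp(−k·t) = 0.18 → t = ln(0.4463/0.18)/k = 87250 s = 24.24 h.
Distance = v·t = 1.1·87250 = 95980 m = 95.98 km.

96.0 km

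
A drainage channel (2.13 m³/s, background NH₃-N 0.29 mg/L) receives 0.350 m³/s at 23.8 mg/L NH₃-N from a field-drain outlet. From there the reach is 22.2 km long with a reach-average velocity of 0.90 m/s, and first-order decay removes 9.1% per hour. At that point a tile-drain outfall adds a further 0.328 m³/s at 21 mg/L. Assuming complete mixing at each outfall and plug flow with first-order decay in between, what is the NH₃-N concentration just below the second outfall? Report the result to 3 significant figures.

4.11 mg/L

Conservation of mass: C = (2.130·0.2900 + 0.3500·23.80) / 2.480 = 8.948/2.480 = 3.608 mg/L; combined flow 2.480 m³/s.
Travel time t = 22.2·1000 / 0.90 = 24670 s = 6.852 h.
9.1%/h lost → k = −ln(1 − 0.091) = 0.09541 h⁻¹.
Decay over the reach: 3.608·exp(−kt) = 3.608·0.5201 = 1.876 mg/L.
Second outfall: C = (2.480·1.876 + 0.3280·21.00)/2.808 = 4.110 mg/L.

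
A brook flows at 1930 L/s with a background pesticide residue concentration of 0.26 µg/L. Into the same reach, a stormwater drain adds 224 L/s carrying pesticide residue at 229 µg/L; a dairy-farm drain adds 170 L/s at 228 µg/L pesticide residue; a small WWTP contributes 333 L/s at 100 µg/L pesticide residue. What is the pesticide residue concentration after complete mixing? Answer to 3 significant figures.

46.6 µg/L

Flow-weighted average: C = (1930·0.2600 + 224.0·229.0 + 170.0·228.0 + 333.0·100.0) / 2657 = 123900/2657 = 46.62 µg/L.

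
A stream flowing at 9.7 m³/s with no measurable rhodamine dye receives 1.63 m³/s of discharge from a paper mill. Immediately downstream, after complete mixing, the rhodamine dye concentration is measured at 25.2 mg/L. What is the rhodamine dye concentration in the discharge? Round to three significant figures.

Mass balance: 9.700·0 + 1.630·Cₑ = 11.33·25.20
→ Cₑ = (11.33·25.20 − 9.700·0) / 1.630 = 175.2 mg/L.

175 mg/L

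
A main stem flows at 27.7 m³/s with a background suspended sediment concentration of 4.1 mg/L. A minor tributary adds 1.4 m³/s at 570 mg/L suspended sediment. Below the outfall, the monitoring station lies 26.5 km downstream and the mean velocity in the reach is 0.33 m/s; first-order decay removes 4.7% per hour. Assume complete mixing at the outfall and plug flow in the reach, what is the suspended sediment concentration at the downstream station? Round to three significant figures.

10.7 mg/L

Conservation of mass: C = (27.70·4.100 + 1.400·570.0) / 29.10 = 911.6/29.10 = 31.33 mg/L.
Travel time t = 26.5·1000 / 0.33 = 80300 s = 22.31 h.
4.7%/h lost → k = −ln(1 − 0.047) = 0.04814 h⁻¹.
First-order decay: C = 31.33·exp(−k·t) = 31.33·0.3417 = 10.70 mg/L.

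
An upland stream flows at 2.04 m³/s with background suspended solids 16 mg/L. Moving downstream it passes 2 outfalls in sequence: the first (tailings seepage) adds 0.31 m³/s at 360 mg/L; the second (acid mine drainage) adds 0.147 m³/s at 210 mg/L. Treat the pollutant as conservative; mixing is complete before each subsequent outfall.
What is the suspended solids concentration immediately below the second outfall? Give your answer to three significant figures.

70.1 mg/L

After outfall 1: Q = 2.040 + 0.3100 = 2.350 m³/s; C = (2.040·16.00 + 0.3100·360.0)/2.350 = 61.38 mg/L.
After outfall 2: Q = 2.350 + 0.1470 = 2.497 m³/s; C = (2.350·61.38 + 0.1470·210.0)/2.497 = 70.13 mg/L.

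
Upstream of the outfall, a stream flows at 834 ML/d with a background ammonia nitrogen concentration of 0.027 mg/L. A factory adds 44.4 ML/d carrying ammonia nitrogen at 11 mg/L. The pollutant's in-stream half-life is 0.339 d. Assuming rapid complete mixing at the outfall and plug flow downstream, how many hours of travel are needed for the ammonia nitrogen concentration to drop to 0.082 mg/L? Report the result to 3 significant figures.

Flow-weighted average: C = (834.0·0.02700 + 44.40·11.00) / 878.4 = 510.9/878.4 = 0.5816 mg/L.
Half-life 0.339 d → k = ln 2 / 0.339 = 2.045 d⁻¹.
0.5816·exp(−k·t) = 0.082 → t = ln(0.5816/0.082)/k = 82790 s = 23.00 h.

23.0 h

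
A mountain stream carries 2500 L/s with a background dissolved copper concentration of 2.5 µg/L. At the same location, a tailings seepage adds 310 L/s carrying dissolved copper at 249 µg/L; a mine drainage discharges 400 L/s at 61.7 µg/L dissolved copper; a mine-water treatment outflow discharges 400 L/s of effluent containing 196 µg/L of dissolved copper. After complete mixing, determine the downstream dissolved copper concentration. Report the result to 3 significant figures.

Mass balance: C = (2500·2.500 + 310.0·249.0 + 400.0·61.70 + 400.0·196.0) / 3610 = 186500/3610 = 51.67 µg/L.

51.7 µg/L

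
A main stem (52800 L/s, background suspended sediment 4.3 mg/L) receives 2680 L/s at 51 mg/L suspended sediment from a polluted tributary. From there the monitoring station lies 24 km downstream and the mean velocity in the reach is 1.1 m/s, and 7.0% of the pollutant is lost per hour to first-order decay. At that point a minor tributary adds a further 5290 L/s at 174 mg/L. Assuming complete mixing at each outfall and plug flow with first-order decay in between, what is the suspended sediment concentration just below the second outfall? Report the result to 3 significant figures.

19.0 mg/L

Mass balance: C = (52800·4.300 + 2680·51.00) / 55480 = 363700/55480 = 6.556 mg/L; combined flow 55480 L/s.
Travel time t = 24·1000 / 1.1 = 21820 s = 6.061 h.
7.0%/h lost → k = −ln(1 − 0.07) = 0.07257 h⁻¹.
Decay over the reach: 6.556·exp(−kt) = 6.556·0.6442 = 4.223 mg/L.
Second outfall: C = (55480·4.223 + 5290·174.0)/60770 = 19.00 mg/L.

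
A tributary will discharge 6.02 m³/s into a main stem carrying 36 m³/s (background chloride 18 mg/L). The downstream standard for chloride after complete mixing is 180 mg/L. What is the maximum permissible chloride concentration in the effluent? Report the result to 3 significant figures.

At the limit, (Qr·Cr + Qe·Cₑ)/(Qr + Qe) = 180:
Cₑ = (42.02·180 − 36.00·18.00) / 6.020 = 1149 mg/L.

1150 mg/L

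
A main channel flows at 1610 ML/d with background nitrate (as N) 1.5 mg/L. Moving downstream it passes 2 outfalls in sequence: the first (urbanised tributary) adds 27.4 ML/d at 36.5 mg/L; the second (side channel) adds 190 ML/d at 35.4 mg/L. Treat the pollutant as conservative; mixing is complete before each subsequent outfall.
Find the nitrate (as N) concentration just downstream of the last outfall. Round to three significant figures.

5.55 mg/L

Below outfall 1: Q → 1637 ML/d, C = (1610·1.500 + 27.40·36.50)/1637 = 2.086 mg/L.
Below outfall 2: Q → 1827 ML/d, C = (1637·2.086 + 190.0·35.40)/1827 = 5.549 mg/L.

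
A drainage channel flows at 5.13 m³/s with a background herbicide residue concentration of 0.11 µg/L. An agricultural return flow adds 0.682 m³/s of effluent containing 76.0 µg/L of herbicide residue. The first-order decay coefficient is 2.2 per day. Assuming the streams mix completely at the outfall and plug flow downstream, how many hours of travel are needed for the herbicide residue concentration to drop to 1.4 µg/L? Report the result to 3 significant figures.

20.3 h

Flow-weighted average: C = (5.130·0.1100 + 0.6820·76.00) / 5.812 = 52.40/5.812 = 9.015 µg/L.
9.015·exp(−k·t) = 1.4 → t = ln(9.015/1.4)/k = 73140 s = 20.32 h.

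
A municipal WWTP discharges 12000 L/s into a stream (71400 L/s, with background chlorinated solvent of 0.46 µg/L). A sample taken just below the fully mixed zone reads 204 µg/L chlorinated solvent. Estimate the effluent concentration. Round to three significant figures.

1420 µg/L

Mass balance: 71400·0.4600 + 12000·Cₑ = 83400·204.0
→ Cₑ = (83400·204.0 − 71400·0.4600) / 12000 = 1415 µg/L.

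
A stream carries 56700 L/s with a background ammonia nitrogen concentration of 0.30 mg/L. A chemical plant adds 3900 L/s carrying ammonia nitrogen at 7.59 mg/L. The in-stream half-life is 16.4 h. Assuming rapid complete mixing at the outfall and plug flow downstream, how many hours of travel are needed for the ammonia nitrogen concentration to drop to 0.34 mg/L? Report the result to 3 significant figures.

Flow-weighted average: C = (56700·0.3000 + 3900·7.590) / 60600 = 46610/60600 = 0.7692 mg/L.
Half-life 16.4 h → k = ln 2 / 16.4 = 0.04227 h⁻¹ = 1.014 d⁻¹.
0.7692·exp(−k·t) = 0.34 → t = ln(0.7692/0.34)/k = 69530 s = 19.32 h.

19.3 h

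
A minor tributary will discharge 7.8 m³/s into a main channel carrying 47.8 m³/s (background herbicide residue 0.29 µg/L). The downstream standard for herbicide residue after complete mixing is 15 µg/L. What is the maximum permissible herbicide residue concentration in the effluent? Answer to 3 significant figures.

At the limit, (Qr·Cr + Qe·Cₑ)/(Qr + Qe) = 15:
Cₑ = (55.60·15 − 47.80·0.2900) / 7.800 = 105.1 µg/L.

105 µg/L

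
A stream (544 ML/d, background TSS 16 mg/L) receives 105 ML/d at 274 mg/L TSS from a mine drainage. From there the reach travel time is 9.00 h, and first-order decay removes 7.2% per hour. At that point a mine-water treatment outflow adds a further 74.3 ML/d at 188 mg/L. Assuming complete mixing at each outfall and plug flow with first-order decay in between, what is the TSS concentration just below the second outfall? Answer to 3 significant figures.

After mixing, C = (544.0·16.00 + 105.0·274.0) / 649.0 = 37470/649.0 = 57.74 mg/L; combined flow 649.0 ML/d.
7.2%/h lost → k = −ln(1 − 0.072) = 0.07472 h⁻¹.
After decay, C = 57.74 × e^(−kt) = 57.74 × 0.5104 = 29.47 mg/L.
At the second outfall, C = (649.0·29.47 + 74.30·188.0) / (649.0 + 74.30) = 45.76 mg/L.

45.8 mg/L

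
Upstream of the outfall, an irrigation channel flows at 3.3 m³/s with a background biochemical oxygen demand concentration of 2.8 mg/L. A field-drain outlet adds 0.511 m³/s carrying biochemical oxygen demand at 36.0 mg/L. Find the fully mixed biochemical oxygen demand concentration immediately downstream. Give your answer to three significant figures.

7.25 mg/L

Conservation of mass: C = (3.300·2.800 + 0.5110·36.00) / 3.811 = 27.64/3.811 = 7.252 mg/L.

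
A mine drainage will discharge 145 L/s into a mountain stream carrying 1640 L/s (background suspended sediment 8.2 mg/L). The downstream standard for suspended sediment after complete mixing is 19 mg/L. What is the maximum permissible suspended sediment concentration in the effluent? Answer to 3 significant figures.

At the limit, (Qr·Cr + Qe·Cₑ)/(Qr + Qe) = 19:
Cₑ = (1785·19 − 1640·8.200) / 145.0 = 141.2 mg/L.

141 mg/L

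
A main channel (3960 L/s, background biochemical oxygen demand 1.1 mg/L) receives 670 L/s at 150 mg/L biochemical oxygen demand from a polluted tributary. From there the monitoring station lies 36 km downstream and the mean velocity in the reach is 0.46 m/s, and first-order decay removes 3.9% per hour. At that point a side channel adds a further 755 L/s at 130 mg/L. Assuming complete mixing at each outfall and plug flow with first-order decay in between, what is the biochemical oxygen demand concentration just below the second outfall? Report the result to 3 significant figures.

26.4 mg/L

Conservation of mass: C = (3960·1.100 + 670.0·150.0) / 4630 = 104900/4630 = 22.65 mg/L; combined flow 4630 L/s.
Travel time t = 36·1000 / 0.46 = 78260 s = 21.74 h.
3.9%/h lost → k = −ln(1 − 0.039) = 0.03978 h⁻¹.
Decay over the reach: 22.65·exp(−kt) = 22.65·0.4211 = 9.537 mg/L.
Second outfall: C = (4630·9.537 + 755.0·130.0)/5385 = 26.43 mg/L.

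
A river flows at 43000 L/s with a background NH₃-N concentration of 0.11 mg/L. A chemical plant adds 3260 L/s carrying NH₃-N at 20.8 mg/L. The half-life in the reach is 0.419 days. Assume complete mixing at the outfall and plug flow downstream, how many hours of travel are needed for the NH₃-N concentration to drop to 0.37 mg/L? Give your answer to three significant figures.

21.0 h

Mixed concentration C = ΣQC/ΣQ = (43000·0.1100 + 3260·20.80) / 46260 = 72540/46260 = 1.568 mg/L.
Half-life 0.419 d → k = ln 2 / 0.419 = 1.654 d⁻¹.
1.568·exp(−k·t) = 0.37 → t = ln(1.568/0.37)/k = 75420 s = 20.95 h.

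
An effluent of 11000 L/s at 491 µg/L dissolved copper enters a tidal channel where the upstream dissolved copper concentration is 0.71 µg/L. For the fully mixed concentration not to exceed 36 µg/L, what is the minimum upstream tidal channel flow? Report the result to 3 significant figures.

Set C_mix = 36: (Q·0.7100 + 11000·491.0) / (Q + 11000) = 36
→ Q = 11000·(491.0 − 36)/(36 − 0.7100) = 141800 L/s.

142000 L/s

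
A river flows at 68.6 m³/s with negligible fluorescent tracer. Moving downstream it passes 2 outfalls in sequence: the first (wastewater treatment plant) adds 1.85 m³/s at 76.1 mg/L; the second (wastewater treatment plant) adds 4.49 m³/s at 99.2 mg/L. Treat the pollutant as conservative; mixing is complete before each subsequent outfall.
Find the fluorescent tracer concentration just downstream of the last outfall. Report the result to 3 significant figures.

7.82 mg/L

Outfall 1: combined Q = 70.45 m³/s; C = (68.60·0 + 1.850·76.10)/70.45 = 1.998 mg/L.
Outfall 2: combined Q = 74.94 m³/s; C = (70.45·1.998 + 4.490·99.20)/74.94 = 7.822 mg/L.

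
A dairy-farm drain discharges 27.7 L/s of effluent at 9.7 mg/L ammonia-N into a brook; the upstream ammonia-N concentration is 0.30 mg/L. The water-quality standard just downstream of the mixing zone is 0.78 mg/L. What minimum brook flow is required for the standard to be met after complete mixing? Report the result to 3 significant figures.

Set C_mix = 0.78: (Q·0.3000 + 27.70·9.700) / (Q + 27.70) = 0.78
→ Q = 27.70·(9.700 − 0.78)/(0.78 − 0.3000) = 514.8 L/s.

515 L/s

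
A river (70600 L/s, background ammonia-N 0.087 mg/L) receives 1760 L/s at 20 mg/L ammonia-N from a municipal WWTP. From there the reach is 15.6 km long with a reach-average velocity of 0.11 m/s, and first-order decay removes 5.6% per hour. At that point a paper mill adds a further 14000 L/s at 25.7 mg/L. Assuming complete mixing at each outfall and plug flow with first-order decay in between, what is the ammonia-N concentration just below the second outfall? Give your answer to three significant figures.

4.22 mg/L

Mass balance: C = (70600·0.08700 + 1760·20.00) / 72360 = 41340/72360 = 0.5713 mg/L; combined flow 72360 L/s.
Travel time t = 15.6·1000 / 0.11 = 141800 s = 39.39 h.
5.6%/h lost → k = −ln(1 − 0.056) = 0.05763 h⁻¹.
After decay, C = 0.5713 × e^(−kt) = 0.5713 × 0.1033 = 0.05901 mg/L.
Second outfall: C = (72360·0.05901 + 14000·25.70)/86360 = 4.216 mg/L.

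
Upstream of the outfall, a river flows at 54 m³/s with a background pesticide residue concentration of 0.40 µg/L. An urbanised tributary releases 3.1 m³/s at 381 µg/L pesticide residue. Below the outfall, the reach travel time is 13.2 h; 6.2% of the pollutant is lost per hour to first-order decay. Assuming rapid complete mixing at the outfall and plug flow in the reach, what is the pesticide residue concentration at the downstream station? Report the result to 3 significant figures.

Mixed concentration C = ΣQC/ΣQ = (54.00·0.4000 + 3.100·381.0) / 57.10 = 1203/57.10 = 21.06 µg/L.
6.2%/h lost → k = −ln(1 − 0.062) = 0.06401 h⁻¹.
Applying C = C₀e^(−kt): 21.06 × 0.4296 = 9.049 µg/L.

9.05 µg/L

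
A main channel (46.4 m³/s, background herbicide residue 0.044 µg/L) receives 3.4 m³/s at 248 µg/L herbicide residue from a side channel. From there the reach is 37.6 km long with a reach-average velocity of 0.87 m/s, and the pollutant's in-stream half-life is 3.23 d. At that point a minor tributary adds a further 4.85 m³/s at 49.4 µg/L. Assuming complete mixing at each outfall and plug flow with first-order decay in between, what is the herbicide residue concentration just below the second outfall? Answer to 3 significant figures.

Conservation of mass: C = (46.40·0.04400 + 3.400·248.0) / 49.80 = 845.2/49.80 = 16.97 µg/L; combined flow 49.80 m³/s.
Travel time t = 37.6·1000 / 0.87 = 43220 s = 12.01 h.
Half-life 3.23 d → k = ln 2 / 3.23 = 0.2146 d⁻¹.
Applying C = C₀e^(−kt): 16.97 × 0.8982 = 15.25 µg/L.
At the second outfall, C = (49.80·15.25 + 4.850·49.40) / (49.80 + 4.850) = 18.28 µg/L.

18.3 µg/L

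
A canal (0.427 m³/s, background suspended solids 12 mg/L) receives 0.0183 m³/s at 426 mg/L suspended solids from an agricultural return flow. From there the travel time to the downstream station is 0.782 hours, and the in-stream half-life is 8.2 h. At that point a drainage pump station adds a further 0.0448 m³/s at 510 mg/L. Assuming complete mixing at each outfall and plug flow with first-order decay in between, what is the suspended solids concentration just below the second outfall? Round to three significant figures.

71.3 mg/L

Flow-weighted average: C = (0.4270·12.00 + 0.01830·426.0) / 0.4453 = 12.92/0.4453 = 29.01 mg/L; combined flow 0.4453 m³/s.
Half-life 8.2 h → k = ln 2 / 8.2 = 0.08453 h⁻¹ = 2.029 d⁻¹.
First-order decay: C = 29.01·exp(−k·t) = 29.01·0.9360 = 27.16 mg/L.
Second outfall: C = (0.4453·27.16 + 0.04480·510.0)/0.4901 = 71.29 mg/L.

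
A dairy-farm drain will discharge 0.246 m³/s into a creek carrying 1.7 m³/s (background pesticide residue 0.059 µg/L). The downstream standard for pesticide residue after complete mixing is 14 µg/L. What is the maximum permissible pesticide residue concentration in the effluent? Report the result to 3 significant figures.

At the limit, (Qr·Cr + Qe·Cₑ)/(Qr + Qe) = 14:
Cₑ = (1.946·14 − 1.700·0.05900) / 0.2460 = 110.3 µg/L.

110 µg/L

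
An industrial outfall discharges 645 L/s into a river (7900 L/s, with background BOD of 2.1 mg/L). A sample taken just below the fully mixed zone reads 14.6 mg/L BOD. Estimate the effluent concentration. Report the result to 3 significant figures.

168 mg/L

Mass balance: 7900·2.100 + 645.0·Cₑ = 8545·14.60
→ Cₑ = (8545·14.60 − 7900·2.100) / 645.0 = 167.7 mg/L.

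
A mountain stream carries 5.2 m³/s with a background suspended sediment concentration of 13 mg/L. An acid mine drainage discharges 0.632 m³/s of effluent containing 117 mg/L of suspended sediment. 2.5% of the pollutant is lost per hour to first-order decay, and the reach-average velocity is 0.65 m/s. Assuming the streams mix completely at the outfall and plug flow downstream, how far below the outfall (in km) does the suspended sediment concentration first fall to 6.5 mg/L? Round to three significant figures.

After mixing, C = (5.200·13.00 + 0.6320·117.0) / 5.832 = 141.5/5.832 = 24.27 mg/L.
2.5%/h lost → k = −ln(1 − 0.025) = 0.02532 h⁻¹.
Set 24.27·exp(−k·t) = 6.5 → t = ln(24.27/6.5)/k = 187300 s = 52.04 h.
Distance = v·t = 0.65·187300 = 121800 m = 121.8 km.

122 km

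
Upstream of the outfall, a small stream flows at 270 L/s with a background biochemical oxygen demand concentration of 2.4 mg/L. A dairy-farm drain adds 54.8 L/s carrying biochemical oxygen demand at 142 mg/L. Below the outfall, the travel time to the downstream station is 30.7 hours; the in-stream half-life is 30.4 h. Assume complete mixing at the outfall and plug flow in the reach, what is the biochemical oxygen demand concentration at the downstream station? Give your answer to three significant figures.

12.9 mg/L

Mixed concentration C = ΣQC/ΣQ = (270.0·2.400 + 54.80·142.0) / 324.8 = 8430/324.8 = 25.95 mg/L.
Half-life 30.4 h → k = ln 2 / 30.4 = 0.02280 h⁻¹ = 0.5472 d⁻¹.
After decay, C = 25.95 × e^(−kt) = 25.95 × 0.4966 = 12.89 mg/L.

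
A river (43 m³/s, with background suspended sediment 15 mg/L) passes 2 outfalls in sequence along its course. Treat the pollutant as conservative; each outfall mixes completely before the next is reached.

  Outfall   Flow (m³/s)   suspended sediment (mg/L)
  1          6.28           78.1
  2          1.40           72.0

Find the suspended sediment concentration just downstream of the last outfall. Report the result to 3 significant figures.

Below outfall 1: Q → 49.28 m³/s, C = (43.00·15.00 + 6.280·78.10)/49.28 = 23.04 mg/L.
Below outfall 2: Q → 50.68 m³/s, C = (49.28·23.04 + 1.400·72.00)/50.68 = 24.39 mg/L.

24.4 mg/L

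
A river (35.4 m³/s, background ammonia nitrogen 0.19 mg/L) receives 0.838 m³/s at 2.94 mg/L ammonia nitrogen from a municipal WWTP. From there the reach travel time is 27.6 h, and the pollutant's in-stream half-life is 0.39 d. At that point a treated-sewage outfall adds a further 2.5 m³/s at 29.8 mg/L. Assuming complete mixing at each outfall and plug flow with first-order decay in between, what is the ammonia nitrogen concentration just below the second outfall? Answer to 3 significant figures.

After mixing, C = (35.40·0.1900 + 0.8380·2.940) / 36.24 = 9.190/36.24 = 0.2536 mg/L; combined flow 36.24 m³/s.
Half-life 0.39 d → k = ln 2 / 0.39 = 1.777 d⁻¹.
First-order decay: C = 0.2536·exp(−k·t) = 0.2536·0.1295 = 0.03285 mg/L.
At the second outfall, C = (36.24·0.03285 + 2.500·29.80) / (36.24 + 2.500) = 1.954 mg/L.

1.95 mg/L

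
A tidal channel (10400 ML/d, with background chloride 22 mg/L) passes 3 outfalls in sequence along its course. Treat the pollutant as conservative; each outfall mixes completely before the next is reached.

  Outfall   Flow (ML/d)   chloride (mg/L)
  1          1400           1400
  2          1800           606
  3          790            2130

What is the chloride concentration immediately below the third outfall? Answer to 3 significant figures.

Outfall 1: combined Q = 11800 ML/d; C = (10400·22.00 + 1400·1400)/11800 = 185.5 mg/L.
Outfall 2: combined Q = 13600 ML/d; C = (11800·185.5 + 1800·606.0)/13600 = 241.1 mg/L.
Outfall 3: combined Q = 14390 ML/d; C = (13600·241.1 + 790.0·2130)/14390 = 344.8 mg/L.

345 mg/L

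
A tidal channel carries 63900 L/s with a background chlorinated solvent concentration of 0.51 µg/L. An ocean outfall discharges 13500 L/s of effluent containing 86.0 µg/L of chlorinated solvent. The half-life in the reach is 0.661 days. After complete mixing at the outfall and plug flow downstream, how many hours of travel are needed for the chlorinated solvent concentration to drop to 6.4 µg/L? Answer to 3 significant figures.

20.1 h

Mass balance: C = (63900·0.5100 + 13500·86.00) / 77400 = 1194000/77400 = 15.42 µg/L.
Half-life 0.661 d → k = ln 2 / 0.661 = 1.049 d⁻¹.
15.42·exp(−k·t) = 6.4 → t = ln(15.42/6.4)/k = 72460 s = 20.13 h.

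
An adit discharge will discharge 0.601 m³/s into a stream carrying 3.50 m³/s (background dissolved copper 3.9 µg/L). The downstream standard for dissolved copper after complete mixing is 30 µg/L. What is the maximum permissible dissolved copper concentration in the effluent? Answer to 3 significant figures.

182 µg/L

At the limit, (Qr·Cr + Qe·Cₑ)/(Qr + Qe) = 30:
Cₑ = (4.101·30 − 3.500·3.900) / 0.6010 = 182.0 µg/L.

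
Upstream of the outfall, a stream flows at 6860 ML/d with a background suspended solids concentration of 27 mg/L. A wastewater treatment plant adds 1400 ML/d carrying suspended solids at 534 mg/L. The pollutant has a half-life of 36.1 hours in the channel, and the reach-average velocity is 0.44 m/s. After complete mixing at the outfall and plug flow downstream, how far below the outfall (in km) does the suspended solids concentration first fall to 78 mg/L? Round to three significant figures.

30.5 km

Conservation of mass: C = (6860·27.00 + 1400·534.0) / 8260 = 932800/8260 = 112.9 mg/L.
Half-life 36.1 h → k = ln 2 / 36.1 = 0.01920 h⁻¹ = 0.4608 d⁻¹.
Set 112.9·exp(−k·t) = 78 → t = ln(112.9/78)/k = 69390 s = 19.27 h.
Distance = v·t = 0.44·69390 = 30530 m = 30.53 km.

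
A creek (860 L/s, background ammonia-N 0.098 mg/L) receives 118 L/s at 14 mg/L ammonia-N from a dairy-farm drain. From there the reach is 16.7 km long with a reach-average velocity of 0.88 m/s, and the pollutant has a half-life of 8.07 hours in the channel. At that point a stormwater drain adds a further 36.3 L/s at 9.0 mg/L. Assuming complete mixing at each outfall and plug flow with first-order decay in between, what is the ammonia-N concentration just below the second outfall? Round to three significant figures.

After mixing, C = (860.0·0.09800 + 118.0·14.00) / 978.0 = 1736/978.0 = 1.775 mg/L; combined flow 978.0 L/s.
Travel time t = 16.7·1000 / 0.88 = 18980 s = 5.271 h.
Half-life 8.07 h → k = ln 2 / 8.07 = 0.08589 h⁻¹ = 2.061 d⁻¹.
Decay over the reach: 1.775·exp(−kt) = 1.775·0.6359 = 1.129 mg/L.
Second outfall: C = (978.0·1.129 + 36.30·9.000)/1014 = 1.411 mg/L.

1.41 mg/L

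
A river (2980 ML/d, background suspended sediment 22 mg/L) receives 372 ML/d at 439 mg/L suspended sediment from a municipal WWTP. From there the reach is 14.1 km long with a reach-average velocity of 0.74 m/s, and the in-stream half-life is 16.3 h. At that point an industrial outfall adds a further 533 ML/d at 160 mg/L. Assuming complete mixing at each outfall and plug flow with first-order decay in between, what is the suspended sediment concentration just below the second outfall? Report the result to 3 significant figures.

Flow-weighted average: C = (2980·22.00 + 372.0·439.0) / 3352 = 228900/3352 = 68.28 mg/L; combined flow 3352 ML/d.
Travel time t = 14.1·1000 / 0.74 = 19050 s = 5.293 h.
Half-life 16.3 h → k = ln 2 / 16.3 = 0.04252 h⁻¹ = 1.021 d⁻¹.
First-order decay: C = 68.28·exp(−k·t) = 68.28·0.7985 = 54.52 mg/L.
At the second outfall, C = (3352·54.52 + 533.0·160.0) / (3352 + 533.0) = 68.99 mg/L.

69.0 mg/L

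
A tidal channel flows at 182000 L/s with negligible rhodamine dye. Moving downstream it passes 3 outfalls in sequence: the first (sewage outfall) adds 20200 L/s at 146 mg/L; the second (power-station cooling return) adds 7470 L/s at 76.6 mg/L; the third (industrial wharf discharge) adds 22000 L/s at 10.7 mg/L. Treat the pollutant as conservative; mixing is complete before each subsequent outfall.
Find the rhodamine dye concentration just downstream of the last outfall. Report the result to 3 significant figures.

Outfall 1: combined Q = 202200 L/s; C = (182000·0 + 20200·146.0)/202200 = 14.59 mg/L.
Outfall 2: combined Q = 209700 L/s; C = (202200·14.59 + 7470·76.60)/209700 = 16.79 mg/L.
Outfall 3: combined Q = 231700 L/s; C = (209700·16.79 + 22000·10.70)/231700 = 16.22 mg/L.

16.2 mg/L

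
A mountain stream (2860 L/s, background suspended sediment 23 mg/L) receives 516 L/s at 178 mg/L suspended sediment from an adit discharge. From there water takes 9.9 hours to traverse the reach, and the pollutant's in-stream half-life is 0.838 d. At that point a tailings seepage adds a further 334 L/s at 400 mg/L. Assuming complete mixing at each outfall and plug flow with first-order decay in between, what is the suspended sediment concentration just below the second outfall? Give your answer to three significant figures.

Flow-weighted average: C = (2860·23.00 + 516.0·178.0) / 3376 = 157600/3376 = 46.69 mg/L; combined flow 3376 L/s.
Half-life 0.838 d → k = ln 2 / 0.838 = 0.8271 d⁻¹.
First-order decay: C = 46.69·exp(−k·t) = 46.69·0.7109 = 33.19 mg/L.
Second outfall: C = (3376·33.19 + 334.0·400.0)/3710 = 66.22 mg/L.

66.2 mg/L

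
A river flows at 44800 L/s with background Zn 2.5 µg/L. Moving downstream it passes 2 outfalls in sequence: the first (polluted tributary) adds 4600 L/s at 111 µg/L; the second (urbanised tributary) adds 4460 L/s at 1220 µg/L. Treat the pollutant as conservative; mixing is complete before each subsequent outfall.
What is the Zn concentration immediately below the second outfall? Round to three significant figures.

113 µg/L

Outfall 1: combined Q = 49400 L/s; C = (44800·2.500 + 4600·111.0)/49400 = 12.60 µg/L.
Outfall 2: combined Q = 53860 L/s; C = (49400·12.60 + 4460·1220)/53860 = 112.6 µg/L.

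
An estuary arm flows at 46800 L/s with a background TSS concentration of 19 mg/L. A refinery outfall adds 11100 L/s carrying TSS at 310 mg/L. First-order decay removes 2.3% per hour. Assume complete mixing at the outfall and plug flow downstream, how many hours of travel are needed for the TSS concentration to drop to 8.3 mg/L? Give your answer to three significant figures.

94.5 h

Flow-weighted average: C = (46800·19.00 + 11100·310.0) / 57900 = 4330000/57900 = 74.79 mg/L.
2.3%/h lost → k = −ln(1 − 0.023) = 0.02327 h⁻¹.
74.79·exp(−k·t) = 8.3 → t = ln(74.79/8.3)/k = 340100 s = 94.48 h.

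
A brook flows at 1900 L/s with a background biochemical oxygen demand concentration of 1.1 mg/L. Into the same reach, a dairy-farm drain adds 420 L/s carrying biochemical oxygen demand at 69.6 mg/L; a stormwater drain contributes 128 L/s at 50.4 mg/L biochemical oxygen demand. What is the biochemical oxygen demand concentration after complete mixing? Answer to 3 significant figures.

After mixing, C = (1900·1.100 + 420.0·69.60 + 128.0·50.40) / 2448 = 37770/2448 = 15.43 mg/L.

15.4 mg/L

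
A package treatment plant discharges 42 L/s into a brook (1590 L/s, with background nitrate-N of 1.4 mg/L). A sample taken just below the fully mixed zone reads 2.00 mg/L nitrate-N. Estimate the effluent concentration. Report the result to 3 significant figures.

Mass balance: 1590·1.400 + 42.00·Cₑ = 1632·2.000
→ Cₑ = (1632·2.000 − 1590·1.400) / 42.00 = 24.71 mg/L.

24.7 mg/L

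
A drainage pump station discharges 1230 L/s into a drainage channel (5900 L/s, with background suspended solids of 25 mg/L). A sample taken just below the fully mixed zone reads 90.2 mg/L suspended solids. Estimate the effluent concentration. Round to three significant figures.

Mass balance: 5900·25.00 + 1230·Cₑ = 7130·90.20
→ Cₑ = (7130·90.20 − 5900·25.00) / 1230 = 402.9 mg/L.

403 mg/L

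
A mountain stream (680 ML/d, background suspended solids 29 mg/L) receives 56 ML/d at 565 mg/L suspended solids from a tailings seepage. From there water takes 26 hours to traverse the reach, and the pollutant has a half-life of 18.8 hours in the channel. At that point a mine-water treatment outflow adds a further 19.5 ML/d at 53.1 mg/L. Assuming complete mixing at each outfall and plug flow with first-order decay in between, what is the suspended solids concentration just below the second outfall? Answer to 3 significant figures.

27.4 mg/L

Mixed concentration C = ΣQC/ΣQ = (680.0·29.00 + 56.00·565.0) / 736.0 = 51360/736.0 = 69.78 mg/L; combined flow 736.0 ML/d.
Half-life 18.8 h → k = ln 2 / 18.8 = 0.03687 h⁻¹ = 0.8849 d⁻¹.
Decay over the reach: 69.78·exp(−kt) = 69.78·0.3834 = 26.76 mg/L.
Second outfall: C = (736.0·26.76 + 19.50·53.10)/755.5 = 27.44 mg/L.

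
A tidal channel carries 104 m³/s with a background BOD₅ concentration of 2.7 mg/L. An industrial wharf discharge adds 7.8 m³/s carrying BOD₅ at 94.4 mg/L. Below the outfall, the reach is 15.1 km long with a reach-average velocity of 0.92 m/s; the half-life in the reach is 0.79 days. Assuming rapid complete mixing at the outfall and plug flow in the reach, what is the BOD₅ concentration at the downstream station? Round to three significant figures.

Conservation of mass: C = (104.0·2.700 + 7.800·94.40) / 111.8 = 1017/111.8 = 9.098 mg/L.
Travel time t = 15.1·1000 / 0.92 = 16410 s = 4.559 h.
Half-life 0.79 d → k = ln 2 / 0.79 = 0.8774 d⁻¹.
After decay, C = 9.098 × e^(−kt) = 9.098 × 0.8465 = 7.701 mg/L.

7.70 mg/L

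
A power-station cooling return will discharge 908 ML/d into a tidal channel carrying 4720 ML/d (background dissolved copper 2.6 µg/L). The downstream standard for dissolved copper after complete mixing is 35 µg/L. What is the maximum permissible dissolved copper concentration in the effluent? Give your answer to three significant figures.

At the limit, (Qr·Cr + Qe·Cₑ)/(Qr + Qe) = 35:
Cₑ = (5628·35 − 4720·2.600) / 908.0 = 203.4 µg/L.

203 µg/L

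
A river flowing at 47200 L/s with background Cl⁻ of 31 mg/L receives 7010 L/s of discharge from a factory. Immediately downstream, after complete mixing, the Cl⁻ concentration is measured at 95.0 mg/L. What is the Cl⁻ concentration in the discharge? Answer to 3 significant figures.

526 mg/L

Mass balance: 47200·31.00 + 7010·Cₑ = 54210·95.00
→ Cₑ = (54210·95.00 − 47200·31.00) / 7010 = 525.9 mg/L.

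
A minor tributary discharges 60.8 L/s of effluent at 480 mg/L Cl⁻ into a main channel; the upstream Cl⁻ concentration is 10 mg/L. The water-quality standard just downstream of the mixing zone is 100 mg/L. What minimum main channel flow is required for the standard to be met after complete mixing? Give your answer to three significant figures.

Set C_mix = 100: (Q·10.00 + 60.80·480.0) / (Q + 60.80) = 100
→ Q = 60.80·(480.0 − 100)/(100 − 10.00) = 256.7 L/s.

257 L/s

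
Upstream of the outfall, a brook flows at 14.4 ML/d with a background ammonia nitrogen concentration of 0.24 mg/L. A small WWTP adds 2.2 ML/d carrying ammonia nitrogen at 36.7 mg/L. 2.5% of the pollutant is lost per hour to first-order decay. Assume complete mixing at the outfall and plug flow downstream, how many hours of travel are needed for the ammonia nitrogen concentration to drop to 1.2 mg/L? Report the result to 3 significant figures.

Conservation of mass: C = (14.40·0.2400 + 2.200·36.70) / 16.60 = 84.20/16.60 = 5.072 mg/L.
2.5%/h lost → k = −ln(1 − 0.025) = 0.02532 h⁻¹.
5.072·exp(−k·t) = 1.2 → t = ln(5.072/1.2)/k = 205000 s = 56.93 h.

56.9 h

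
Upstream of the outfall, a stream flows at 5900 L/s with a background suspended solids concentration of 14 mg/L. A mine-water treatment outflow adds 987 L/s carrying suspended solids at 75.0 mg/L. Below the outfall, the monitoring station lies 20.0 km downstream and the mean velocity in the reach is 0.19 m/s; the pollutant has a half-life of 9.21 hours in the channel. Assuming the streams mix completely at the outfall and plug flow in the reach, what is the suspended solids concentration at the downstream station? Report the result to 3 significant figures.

Conservation of mass: C = (5900·14.00 + 987.0·75.00) / 6887 = 156600/6887 = 22.74 mg/L.
Travel time t = 20.0·1000 / 0.19 = 105300 s = 29.24 h.
Half-life 9.21 h → k = ln 2 / 9.21 = 0.07526 h⁻¹ = 1.806 d⁻¹.
First-order decay: C = 22.74·exp(−k·t) = 22.74·0.1107 = 2.518 mg/L.

2.52 mg/L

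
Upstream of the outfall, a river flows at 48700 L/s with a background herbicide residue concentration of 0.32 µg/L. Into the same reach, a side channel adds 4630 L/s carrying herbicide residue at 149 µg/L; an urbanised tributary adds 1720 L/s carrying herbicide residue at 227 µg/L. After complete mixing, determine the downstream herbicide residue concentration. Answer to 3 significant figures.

Conservation of mass: C = (48700·0.3200 + 4630·149.0 + 1720·227.0) / 55050 = 1096000/55050 = 19.91 µg/L.

19.9 µg/L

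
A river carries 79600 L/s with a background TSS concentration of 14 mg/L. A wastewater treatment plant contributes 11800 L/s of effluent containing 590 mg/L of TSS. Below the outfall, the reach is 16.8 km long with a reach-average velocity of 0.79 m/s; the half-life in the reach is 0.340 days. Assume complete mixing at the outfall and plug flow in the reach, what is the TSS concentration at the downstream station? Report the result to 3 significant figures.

Mass balance: C = (79600·14.00 + 11800·590.0) / 91400 = 8076000/91400 = 88.36 mg/L.
Travel time t = 16.8·1000 / 0.79 = 21270 s = 5.907 h.
Half-life 0.340 d → k = ln 2 / 0.340 = 2.039 d⁻¹.
After decay, C = 88.36 × e^(−kt) = 88.36 × 0.6055 = 53.50 mg/L.

53.5 mg/L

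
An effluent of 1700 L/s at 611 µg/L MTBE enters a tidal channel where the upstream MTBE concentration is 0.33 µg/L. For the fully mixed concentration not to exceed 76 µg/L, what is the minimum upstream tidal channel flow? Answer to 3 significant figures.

Set C_mix = 76: (Q·0.3300 + 1700·611.0) / (Q + 1700) = 76
→ Q = 1700·(611.0 − 76)/(76 − 0.3300) = 12020 L/s.

12000 L/s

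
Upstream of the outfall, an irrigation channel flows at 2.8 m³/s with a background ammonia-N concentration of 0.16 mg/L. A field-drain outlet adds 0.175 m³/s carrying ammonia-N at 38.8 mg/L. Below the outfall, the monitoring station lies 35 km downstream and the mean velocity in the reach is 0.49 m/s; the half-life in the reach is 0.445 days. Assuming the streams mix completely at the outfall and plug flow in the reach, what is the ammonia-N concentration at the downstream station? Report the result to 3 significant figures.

0.671 mg/L

After mixing, C = (2.800·0.1600 + 0.1750·38.80) / 2.975 = 7.238/2.975 = 2.433 mg/L.
Travel time t = 35·1000 / 0.49 = 71430 s = 19.84 h.
Half-life 0.445 d → k = ln 2 / 0.445 = 1.558 d⁻¹.
After decay, C = 2.433 × e^(−kt) = 2.433 × 0.2759 = 0.6712 mg/L.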